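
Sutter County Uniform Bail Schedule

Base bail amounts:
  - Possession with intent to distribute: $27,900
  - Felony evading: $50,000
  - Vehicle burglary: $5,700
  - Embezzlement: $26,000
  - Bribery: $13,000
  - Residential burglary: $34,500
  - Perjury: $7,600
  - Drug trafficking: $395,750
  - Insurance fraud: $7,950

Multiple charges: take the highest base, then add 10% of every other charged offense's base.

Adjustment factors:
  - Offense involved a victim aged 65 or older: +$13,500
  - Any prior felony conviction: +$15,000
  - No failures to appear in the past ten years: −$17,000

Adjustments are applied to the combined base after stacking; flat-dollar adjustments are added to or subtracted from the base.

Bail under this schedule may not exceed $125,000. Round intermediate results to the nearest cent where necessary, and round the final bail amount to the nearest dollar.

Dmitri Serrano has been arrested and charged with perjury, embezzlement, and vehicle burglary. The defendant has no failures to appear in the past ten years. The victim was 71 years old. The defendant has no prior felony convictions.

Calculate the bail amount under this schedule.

$23,830

Base amounts from the schedule: perjury $7,600; embezzlement $26,000; vehicle burglary $5,700.
Stacking rule: highest base plus 10% of each additional charge. Highest is embezzlement at $26,000. Additional: $7,600 × 10% = $760; $5,700 × 10% = $570. Combined base = $26,000 + $1,330 = $27,330.
Offense involved a victim aged 65 or older (+$13,500 flat): $27,330 + $13,500 = $40,830.
No failures to appear in the past ten years (−$17,000 flat): $40,830 − $17,000 = $23,830.
$23,830 is within the $125,000 maximum.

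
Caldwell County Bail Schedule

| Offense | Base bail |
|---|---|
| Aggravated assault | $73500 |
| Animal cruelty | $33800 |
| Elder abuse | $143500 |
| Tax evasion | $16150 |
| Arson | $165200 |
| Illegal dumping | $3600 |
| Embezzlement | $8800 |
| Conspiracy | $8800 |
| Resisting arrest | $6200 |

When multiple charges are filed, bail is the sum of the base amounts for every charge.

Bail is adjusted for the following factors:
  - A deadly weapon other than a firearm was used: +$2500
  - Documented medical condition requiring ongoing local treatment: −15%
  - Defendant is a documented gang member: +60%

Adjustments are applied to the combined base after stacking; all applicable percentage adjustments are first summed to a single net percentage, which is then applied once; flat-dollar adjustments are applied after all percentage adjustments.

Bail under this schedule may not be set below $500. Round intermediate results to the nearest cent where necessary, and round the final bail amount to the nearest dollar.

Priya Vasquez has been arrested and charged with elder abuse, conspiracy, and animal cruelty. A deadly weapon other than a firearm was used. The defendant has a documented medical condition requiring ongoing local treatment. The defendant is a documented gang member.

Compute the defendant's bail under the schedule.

Base amounts from the schedule: elder abuse $143500; conspiracy $8800; animal cruelty $33800.
Stacking rule: sum of all bases. $143500 + $8800 + $33800 = $186100.
Net percentage adjustment: −15% +60% = +45%. $186100 × 1.45 = $269845.
A deadly weapon other than a firearm was used (+$2500 flat): $269845 + $2500 = $272345.
$272345 is at or above the $500 minimum.

$272345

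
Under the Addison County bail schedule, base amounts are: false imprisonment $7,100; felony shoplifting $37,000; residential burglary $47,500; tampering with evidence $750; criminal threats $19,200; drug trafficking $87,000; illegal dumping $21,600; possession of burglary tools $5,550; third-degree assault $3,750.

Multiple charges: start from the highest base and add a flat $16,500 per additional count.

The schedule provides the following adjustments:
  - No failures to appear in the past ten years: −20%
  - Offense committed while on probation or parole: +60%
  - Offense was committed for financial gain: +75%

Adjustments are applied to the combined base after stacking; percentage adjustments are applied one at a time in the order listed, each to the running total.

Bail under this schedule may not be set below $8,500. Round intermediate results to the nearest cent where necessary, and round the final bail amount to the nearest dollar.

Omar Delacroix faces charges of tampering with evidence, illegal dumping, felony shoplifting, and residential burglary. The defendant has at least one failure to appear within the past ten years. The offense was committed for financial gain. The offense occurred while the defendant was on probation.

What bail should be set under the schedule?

Base amounts from the schedule: tampering with evidence $750; illegal dumping $21,600; felony shoplifting $37,000; residential burglary $47,500.
Stacking rule: highest base plus $16,500 per additional charge. Highest is residential burglary at $47,500; 3 additional charges → +$49,500. Combined base = $97,000.
Offense committed while on probation or parole (+60%): $97,000 × 1.6 = $155,200.
Offense was committed for financial gain (+75%): $155,200 × 1.75 = $271,600.
$271,600 is at or above the $8,500 minimum.

$271,600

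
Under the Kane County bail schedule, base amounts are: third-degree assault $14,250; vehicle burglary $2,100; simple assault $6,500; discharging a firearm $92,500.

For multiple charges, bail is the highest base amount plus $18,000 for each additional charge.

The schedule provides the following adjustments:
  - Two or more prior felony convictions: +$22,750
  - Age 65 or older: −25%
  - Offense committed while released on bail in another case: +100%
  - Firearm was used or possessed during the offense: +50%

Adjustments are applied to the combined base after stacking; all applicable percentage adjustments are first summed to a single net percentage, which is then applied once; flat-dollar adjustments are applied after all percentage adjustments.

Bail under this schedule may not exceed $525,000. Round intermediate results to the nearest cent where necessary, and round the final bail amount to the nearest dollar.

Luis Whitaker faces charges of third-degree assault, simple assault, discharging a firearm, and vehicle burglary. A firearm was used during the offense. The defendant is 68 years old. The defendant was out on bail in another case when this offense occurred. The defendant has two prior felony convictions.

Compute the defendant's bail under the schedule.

$352,375

Base amounts from the schedule: third-degree assault $14,250; simple assault $6,500; discharging a firearm $92,500; vehicle burglary $2,100.
Stacking rule: highest base plus $18,000 per additional charge. Highest is discharging a firearm at $92,500; 3 additional charges → +$54,000. Combined base = $146,500.
Net percentage adjustment: −25% +100% +50% = +125%. $146,500 × 2.25 = $329,625.
Two or more prior felony convictions (+$22,750 flat): $329,625 + $22,750 = $352,375.
$352,375 is within the $525,000 maximum.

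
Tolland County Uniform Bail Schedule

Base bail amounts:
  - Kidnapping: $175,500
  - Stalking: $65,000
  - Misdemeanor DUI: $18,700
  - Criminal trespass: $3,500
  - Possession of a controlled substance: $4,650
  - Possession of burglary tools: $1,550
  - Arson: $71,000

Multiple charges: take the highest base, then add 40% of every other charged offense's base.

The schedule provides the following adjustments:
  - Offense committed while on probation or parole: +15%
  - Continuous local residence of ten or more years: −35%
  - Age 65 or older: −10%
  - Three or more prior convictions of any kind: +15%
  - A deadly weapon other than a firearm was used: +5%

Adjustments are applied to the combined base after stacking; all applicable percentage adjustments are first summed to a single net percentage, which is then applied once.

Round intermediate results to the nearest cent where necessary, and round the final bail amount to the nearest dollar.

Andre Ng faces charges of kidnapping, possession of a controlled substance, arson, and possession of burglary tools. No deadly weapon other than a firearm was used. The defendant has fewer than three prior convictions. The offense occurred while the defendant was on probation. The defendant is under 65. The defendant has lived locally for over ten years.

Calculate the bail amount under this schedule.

Base amounts from the schedule: kidnapping $175,500; possession of a controlled substance $4,650; arson $71,000; possession of burglary tools $1,550.
Stacking rule: highest base plus 40% of each additional charge. Highest is kidnapping at $175,500. Additional: $4,650 × 40% = $1,860; $71,000 × 40% = $28,400; $1,550 × 40% = $620. Combined base = $175,500 + $30,880 = $206,380.
Net percentage adjustment: +15% −35% = −20%. $206,380 × 0.8 = $165,104.

$165,104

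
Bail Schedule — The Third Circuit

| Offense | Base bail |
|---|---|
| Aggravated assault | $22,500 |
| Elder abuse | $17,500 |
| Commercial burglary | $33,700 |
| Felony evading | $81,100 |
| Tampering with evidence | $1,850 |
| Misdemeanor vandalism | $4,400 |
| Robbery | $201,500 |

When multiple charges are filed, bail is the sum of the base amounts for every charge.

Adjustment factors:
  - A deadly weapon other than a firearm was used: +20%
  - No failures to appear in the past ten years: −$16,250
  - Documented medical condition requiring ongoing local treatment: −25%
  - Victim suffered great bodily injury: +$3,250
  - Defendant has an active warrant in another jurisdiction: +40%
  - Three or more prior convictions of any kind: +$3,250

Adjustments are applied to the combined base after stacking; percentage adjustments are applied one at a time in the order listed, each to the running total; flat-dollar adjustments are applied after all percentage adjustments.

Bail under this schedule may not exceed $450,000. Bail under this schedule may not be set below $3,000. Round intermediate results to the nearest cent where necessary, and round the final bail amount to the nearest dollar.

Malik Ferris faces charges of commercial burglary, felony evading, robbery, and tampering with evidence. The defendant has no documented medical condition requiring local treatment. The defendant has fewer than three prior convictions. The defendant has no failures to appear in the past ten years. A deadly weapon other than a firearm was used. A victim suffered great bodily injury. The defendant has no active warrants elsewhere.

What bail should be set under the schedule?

Base amounts from the schedule: commercial burglary $33,700; felony evading $81,100; robbery $201,500; tampering with evidence $1,850.
Stacking rule: sum of all bases. $33,700 + $81,100 + $201,500 + $1,850 = $318,150.
A deadly weapon other than a firearm was used (+20%): $318,150 × 1.2 = $381,780.
No failures to appear in the past ten years (−$16,250 flat): $381,780 − $16,250 = $365,530.
Victim suffered great bodily injury (+$3,250 flat): $365,530 + $3,250 = $368,780.
$368,780 is within the $450,000 maximum.
$368,780 is at or above the $3,000 minimum.

$368,780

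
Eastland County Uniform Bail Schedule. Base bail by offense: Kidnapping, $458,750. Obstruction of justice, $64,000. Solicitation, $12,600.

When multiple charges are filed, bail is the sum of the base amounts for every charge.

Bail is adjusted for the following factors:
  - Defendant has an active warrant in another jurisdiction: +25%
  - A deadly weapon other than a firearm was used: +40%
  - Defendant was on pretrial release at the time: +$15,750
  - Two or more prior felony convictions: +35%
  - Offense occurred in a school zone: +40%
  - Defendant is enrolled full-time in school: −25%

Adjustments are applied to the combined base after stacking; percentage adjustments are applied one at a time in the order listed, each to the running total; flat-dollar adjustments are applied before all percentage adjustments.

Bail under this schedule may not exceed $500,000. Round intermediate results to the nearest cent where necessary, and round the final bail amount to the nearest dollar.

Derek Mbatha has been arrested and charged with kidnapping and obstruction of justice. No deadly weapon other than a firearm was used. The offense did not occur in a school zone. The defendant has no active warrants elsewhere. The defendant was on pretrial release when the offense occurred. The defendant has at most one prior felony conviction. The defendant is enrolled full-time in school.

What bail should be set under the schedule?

Base amounts from the schedule: kidnapping $458,750; obstruction of justice $64,000.
Stacking rule: sum of all bases. $458,750 + $64,000 = $522,750.
Defendant was on pretrial release at the time (+$15,750 flat): $522,750 + $15,750 = $538,500.
Defendant is enrolled full-time in school (−25%): $538,500 × 0.75 = $403,875.
$403,875 is within the $500,000 maximum.

$403,875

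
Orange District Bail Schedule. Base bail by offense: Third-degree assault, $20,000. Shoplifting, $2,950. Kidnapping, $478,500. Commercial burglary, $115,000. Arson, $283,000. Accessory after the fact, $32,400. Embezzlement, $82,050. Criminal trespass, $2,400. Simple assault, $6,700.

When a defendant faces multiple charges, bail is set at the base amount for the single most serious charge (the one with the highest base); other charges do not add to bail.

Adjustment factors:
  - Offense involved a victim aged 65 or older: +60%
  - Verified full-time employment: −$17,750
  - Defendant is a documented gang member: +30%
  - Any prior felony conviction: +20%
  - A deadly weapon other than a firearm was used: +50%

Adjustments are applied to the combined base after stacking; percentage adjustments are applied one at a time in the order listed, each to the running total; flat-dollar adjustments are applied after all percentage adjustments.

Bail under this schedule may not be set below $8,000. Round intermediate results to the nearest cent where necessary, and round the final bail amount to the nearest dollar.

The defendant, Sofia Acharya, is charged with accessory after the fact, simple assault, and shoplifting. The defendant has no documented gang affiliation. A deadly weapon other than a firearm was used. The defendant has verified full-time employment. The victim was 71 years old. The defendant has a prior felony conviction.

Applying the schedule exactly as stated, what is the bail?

$75,562

Base amounts from the schedule: accessory after the fact $32,400; simple assault $6,700; shoplifting $2,950.
Stacking rule: use the highest base only. Highest is accessory after the fact at $32,400. Combined base = $32,400.
Offense involved a victim aged 65 or older (+60%): $32,400 × 1.6 = $51,840.
Any prior felony conviction (+20%): $51,840 × 1.2 = $62,208.
A deadly weapon other than a firearm was used (+50%): $62,208 × 1.5 = $93,312.
Verified full-time employment (−$17,750 flat): $93,312 − $17,750 = $75,562.
$75,562 is at or above the $8,000 minimum.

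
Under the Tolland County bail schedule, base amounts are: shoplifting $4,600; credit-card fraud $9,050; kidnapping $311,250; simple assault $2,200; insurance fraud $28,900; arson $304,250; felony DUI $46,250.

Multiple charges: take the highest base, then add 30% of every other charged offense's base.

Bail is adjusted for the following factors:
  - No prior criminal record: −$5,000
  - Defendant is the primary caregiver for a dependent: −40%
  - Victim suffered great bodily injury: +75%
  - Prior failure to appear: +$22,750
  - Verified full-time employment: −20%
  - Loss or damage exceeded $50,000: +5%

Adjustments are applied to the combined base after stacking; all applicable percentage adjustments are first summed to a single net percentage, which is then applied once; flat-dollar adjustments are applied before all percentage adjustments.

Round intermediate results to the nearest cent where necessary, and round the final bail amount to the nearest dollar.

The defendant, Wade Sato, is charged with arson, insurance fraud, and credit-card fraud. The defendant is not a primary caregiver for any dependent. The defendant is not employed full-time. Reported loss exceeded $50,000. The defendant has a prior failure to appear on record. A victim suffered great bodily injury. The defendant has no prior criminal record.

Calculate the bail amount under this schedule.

Base amounts from the schedule: arson $304,250; insurance fraud $28,900; credit-card fraud $9,050.
Stacking rule: highest base plus 30% of each additional charge. Highest is arson at $304,250. Additional: $28,900 × 30% = $8,670; $9,050 × 30% = $2,715. Combined base = $304,250 + $11,385 = $315,635.
No prior criminal record (−$5,000 flat): $315,635 − $5,000 = $310,635.
Prior failure to appear (+$22,750 flat): $310,635 + $22,750 = $333,385.
Net percentage adjustment: +75% +5% = +80%. $333,385 × 1.8 = $600,093.

$600,093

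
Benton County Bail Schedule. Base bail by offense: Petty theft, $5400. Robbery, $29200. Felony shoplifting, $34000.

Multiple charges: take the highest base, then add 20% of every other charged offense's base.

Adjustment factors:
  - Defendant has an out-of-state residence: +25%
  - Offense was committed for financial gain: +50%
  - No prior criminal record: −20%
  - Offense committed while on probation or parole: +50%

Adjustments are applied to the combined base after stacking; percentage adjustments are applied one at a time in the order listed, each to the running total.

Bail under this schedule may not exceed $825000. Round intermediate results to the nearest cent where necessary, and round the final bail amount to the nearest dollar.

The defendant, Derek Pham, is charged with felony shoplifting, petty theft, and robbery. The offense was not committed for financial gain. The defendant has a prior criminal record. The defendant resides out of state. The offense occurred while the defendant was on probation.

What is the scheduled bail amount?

Base amounts from the schedule: felony shoplifting $34000; petty theft $5400; robbery $29200.
Stacking rule: highest base plus 20% of each additional charge. Highest is felony shoplifting at $34000. Additional: $5400 × 20% = $1080; $29200 × 20% = $5840. Combined base = $34000 + $6920 = $40920.
Defendant has an out-of-state residence (+25%): $40920 × 1.25 = $51150.
Offense committed while on probation or parole (+50%): $51150 × 1.5 = $76725.
$76725 is within the $825000 maximum.

$76725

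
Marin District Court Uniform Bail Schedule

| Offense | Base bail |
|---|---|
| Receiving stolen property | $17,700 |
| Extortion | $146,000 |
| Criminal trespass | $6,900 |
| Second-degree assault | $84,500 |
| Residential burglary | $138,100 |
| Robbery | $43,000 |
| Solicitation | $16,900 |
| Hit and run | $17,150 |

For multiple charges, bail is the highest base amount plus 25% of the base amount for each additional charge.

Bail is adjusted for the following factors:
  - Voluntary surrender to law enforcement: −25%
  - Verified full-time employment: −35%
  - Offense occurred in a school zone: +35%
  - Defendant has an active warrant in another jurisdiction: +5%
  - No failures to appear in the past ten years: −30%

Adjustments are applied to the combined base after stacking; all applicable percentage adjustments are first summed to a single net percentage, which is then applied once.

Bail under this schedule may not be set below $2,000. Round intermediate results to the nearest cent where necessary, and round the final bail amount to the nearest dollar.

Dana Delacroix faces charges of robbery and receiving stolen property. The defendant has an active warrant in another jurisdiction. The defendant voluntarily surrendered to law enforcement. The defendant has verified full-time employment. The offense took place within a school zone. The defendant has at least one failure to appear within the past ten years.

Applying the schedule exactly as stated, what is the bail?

$37,940

Base amounts from the schedule: robbery $43,000; receiving stolen property $17,700.
Stacking rule: highest base plus 25% of each additional charge. Highest is robbery at $43,000. Additional: $17,700 × 25% = $4,425. Combined base = $43,000 + $4,425 = $47,425.
Net percentage adjustment: −25% −35% +35% +5% = −20%. $47,425 × 0.8 = $37,940.
$37,940 is at or above the $2,000 minimum.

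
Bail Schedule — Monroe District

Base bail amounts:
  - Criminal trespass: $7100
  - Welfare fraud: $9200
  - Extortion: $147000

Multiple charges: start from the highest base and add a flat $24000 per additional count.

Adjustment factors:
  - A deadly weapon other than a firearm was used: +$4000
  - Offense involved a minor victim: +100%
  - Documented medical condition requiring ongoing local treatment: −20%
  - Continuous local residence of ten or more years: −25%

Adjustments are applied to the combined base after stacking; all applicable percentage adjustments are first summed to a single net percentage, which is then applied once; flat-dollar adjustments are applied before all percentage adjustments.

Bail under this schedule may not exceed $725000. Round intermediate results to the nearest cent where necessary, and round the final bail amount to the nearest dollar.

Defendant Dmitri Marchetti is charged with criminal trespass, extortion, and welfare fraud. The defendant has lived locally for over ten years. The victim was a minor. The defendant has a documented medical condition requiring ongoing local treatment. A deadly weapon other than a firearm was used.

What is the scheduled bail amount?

$308450

Base amounts from the schedule: criminal trespass $7100; extortion $147000; welfare fraud $9200.
Stacking rule: highest base plus $24000 per additional charge. Highest is extortion at $147000; 2 additional charges → +$48000. Combined base = $195000.
A deadly weapon other than a firearm was used (+$4000 flat): $195000 + $4000 = $199000.
Net percentage adjustment: +100% −20% −25% = +55%. $199000 × 1.55 = $308450.
$308450 is within the $725000 maximum.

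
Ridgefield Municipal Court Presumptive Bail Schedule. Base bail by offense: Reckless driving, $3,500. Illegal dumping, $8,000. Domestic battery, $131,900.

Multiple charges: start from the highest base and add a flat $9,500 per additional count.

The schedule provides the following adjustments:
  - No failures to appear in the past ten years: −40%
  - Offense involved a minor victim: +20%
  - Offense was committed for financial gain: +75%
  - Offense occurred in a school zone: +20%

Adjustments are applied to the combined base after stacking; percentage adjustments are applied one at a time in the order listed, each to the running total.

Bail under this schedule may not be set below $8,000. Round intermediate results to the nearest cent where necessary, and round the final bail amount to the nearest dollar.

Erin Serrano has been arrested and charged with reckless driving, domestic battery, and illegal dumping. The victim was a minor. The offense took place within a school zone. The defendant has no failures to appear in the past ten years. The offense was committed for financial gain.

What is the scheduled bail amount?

$228,161

Base amounts from the schedule: reckless driving $3,500; domestic battery $131,900; illegal dumping $8,000.
Stacking rule: highest base plus $9,500 per additional charge. Highest is domestic battery at $131,900; 2 additional charges → +$19,000. Combined base = $150,900.
No failures to appear in the past ten years (−40%): $150,900 × 0.6 = $90,540.
Offense involved a minor victim (+20%): $90,540 × 1.2 = $108,648.
Offense was committed for financial gain (+75%): $108,648 × 1.75 = $190,134.
Offense occurred in a school zone (+20%): $190,134 × 1.2 = $228,160.80.
$228,160.80 is at or above the $8,000 minimum.
Rounded to the nearest dollar: $228,161.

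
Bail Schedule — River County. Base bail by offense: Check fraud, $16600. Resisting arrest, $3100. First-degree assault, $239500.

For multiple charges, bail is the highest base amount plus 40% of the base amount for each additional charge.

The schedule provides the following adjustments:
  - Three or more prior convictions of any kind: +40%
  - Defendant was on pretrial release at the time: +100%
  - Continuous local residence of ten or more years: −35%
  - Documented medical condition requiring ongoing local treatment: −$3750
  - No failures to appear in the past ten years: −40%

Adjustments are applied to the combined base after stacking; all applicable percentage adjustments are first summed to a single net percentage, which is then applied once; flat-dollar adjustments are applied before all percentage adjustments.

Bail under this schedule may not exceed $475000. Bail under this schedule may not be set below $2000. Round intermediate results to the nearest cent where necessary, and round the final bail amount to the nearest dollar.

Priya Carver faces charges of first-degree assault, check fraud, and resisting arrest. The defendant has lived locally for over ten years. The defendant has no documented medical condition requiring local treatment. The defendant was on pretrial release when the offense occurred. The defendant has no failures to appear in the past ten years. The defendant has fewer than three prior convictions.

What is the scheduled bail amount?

$309225

Base amounts from the schedule: first-degree assault $239500; check fraud $16600; resisting arrest $3100.
Stacking rule: highest base plus 40% of each additional charge. Highest is first-degree assault at $239500. Additional: $16600 × 40% = $6640; $3100 × 40% = $1240. Combined base = $239500 + $7880 = $247380.
Net percentage adjustment: +100% −35% −40% = +25%. $247380 × 1.25 = $309225.
$309225 is within the $475000 maximum.
$309225 is at or above the $2000 minimum.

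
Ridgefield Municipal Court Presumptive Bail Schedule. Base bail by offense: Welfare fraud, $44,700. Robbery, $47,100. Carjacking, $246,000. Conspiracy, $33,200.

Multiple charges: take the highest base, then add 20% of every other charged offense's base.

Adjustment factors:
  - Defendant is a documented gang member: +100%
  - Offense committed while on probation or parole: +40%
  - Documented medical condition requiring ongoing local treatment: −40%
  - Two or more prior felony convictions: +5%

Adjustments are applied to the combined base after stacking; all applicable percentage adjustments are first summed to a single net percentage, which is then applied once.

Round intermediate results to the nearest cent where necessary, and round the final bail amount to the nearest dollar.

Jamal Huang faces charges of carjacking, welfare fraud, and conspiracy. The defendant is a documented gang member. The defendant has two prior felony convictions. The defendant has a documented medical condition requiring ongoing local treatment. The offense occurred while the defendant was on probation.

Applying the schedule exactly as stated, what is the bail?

Base amounts from the schedule: carjacking $246,000; welfare fraud $44,700; conspiracy $33,200.
Stacking rule: highest base plus 20% of each additional charge. Highest is carjacking at $246,000. Additional: $44,700 × 20% = $8,940; $33,200 × 20% = $6,640. Combined base = $246,000 + $15,580 = $261,580.
Net percentage adjustment: +100% +40% −40% +5% = +105%. $261,580 × 2.05 = $536,239.

$536,239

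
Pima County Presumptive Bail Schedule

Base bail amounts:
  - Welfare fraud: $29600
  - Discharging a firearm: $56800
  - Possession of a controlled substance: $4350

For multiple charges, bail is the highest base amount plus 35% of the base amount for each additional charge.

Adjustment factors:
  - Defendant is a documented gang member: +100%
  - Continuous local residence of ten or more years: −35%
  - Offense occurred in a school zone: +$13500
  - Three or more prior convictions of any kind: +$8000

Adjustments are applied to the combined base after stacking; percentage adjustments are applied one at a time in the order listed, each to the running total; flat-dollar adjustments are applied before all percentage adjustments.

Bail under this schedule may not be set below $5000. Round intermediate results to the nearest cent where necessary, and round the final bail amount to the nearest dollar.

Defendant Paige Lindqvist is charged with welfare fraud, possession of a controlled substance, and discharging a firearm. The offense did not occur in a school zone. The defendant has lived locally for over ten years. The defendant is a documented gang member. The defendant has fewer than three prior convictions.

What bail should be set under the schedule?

Base amounts from the schedule: welfare fraud $29600; possession of a controlled substance $4350; discharging a firearm $56800.
Stacking rule: highest base plus 35% of each additional charge. Highest is discharging a firearm at $56800. Additional: $29600 × 35% = $10360; $4350 × 35% = $1522.50. Combined base = $56800 + $11882.50 = $68682.50.
Defendant is a documented gang member (+100%): $68682.50 × 2 = $137365.
Continuous local residence of ten or more years (−35%): $137365 × 0.65 = $89287.25.
$89287.25 is at or above the $5000 minimum.
Rounded to the nearest dollar: $89287.

$89287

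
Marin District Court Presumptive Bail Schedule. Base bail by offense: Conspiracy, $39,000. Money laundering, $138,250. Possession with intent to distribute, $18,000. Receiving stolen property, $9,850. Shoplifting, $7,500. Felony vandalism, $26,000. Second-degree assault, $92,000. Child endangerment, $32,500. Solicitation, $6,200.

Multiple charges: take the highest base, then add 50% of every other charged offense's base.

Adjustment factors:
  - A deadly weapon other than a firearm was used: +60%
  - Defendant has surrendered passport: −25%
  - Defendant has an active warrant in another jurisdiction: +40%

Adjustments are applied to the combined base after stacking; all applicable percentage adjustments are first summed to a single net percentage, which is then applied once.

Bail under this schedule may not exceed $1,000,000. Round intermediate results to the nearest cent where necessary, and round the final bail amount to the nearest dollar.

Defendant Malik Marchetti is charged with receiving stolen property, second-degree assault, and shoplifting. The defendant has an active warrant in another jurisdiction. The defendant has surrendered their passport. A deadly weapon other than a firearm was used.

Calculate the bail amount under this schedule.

$176,181

Base amounts from the schedule: receiving stolen property $9,850; second-degree assault $92,000; shoplifting $7,500.
Stacking rule: highest base plus 50% of each additional charge. Highest is second-degree assault at $92,000. Additional: $9,850 × 50% = $4,925; $7,500 × 50% = $3,750. Combined base = $92,000 + $8,675 = $100,675.
Net percentage adjustment: +60% −25% +40% = +75%. $100,675 × 1.75 = $176,181.25.
$176,181.25 is within the $1,000,000 maximum.
Rounded to the nearest dollar: $176,181.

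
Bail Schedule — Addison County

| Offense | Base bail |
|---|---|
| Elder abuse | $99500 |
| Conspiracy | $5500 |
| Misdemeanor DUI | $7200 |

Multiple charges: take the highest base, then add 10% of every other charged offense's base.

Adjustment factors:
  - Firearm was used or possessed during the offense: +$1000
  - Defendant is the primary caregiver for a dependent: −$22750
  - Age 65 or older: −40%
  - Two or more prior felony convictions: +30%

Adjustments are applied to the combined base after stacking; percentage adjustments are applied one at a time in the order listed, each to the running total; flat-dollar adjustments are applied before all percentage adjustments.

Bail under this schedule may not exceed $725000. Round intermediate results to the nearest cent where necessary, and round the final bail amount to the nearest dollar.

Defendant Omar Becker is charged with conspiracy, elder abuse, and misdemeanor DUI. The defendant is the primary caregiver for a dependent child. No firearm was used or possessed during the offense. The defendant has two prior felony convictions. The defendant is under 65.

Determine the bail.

Base amounts from the schedule: conspiracy $5500; elder abuse $99500; misdemeanor DUI $7200.
Stacking rule: highest base plus 10% of each additional charge. Highest is elder abuse at $99500. Additional: $5500 × 10% = $550; $7200 × 10% = $720. Combined base = $99500 + $1270 = $100770.
Defendant is the primary caregiver for a dependent (−$22750 flat): $100770 − $22750 = $78020.
Two or more prior felony convictions (+30%): $78020 × 1.3 = $101426.
$101426 is within the $725000 maximum.

$101426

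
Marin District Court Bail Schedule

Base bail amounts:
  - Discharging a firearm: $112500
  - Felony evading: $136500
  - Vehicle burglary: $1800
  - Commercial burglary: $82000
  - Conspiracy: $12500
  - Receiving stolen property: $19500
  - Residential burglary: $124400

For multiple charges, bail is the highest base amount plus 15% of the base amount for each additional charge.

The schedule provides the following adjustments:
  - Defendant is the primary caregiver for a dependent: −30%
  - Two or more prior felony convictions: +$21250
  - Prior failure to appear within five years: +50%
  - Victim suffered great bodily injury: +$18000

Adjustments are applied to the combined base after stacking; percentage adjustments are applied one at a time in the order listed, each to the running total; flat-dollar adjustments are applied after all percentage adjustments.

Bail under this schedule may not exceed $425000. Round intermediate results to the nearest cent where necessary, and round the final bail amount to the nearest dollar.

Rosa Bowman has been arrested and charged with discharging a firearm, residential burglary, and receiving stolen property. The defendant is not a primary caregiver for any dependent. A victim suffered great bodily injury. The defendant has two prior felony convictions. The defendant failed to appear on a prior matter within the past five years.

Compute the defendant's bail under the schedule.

$255550

Base amounts from the schedule: discharging a firearm $112500; residential burglary $124400; receiving stolen property $19500.
Stacking rule: highest base plus 15% of each additional charge. Highest is residential burglary at $124400. Additional: $112500 × 15% = $16875; $19500 × 15% = $2925. Combined base = $124400 + $19800 = $144200.
Prior failure to appear within five years (+50%): $144200 × 1.5 = $216300.
Two or more prior felony convictions (+$21250 flat): $216300 + $21250 = $237550.
Victim suffered great bodily injury (+$18000 flat): $237550 + $18000 = $255550.
$255550 is within the $425000 maximum.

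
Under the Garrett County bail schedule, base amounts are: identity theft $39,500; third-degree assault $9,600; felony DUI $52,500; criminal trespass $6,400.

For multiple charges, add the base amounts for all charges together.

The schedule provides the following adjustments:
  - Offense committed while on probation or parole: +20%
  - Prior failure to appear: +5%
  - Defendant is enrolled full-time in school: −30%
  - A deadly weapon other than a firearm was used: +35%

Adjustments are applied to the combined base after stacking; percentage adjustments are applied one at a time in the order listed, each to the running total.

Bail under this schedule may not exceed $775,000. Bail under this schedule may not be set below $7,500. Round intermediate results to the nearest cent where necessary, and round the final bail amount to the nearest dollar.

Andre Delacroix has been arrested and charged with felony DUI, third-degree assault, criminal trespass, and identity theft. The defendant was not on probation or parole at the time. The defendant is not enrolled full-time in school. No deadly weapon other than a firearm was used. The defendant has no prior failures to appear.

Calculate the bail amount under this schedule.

Base amounts from the schedule: felony DUI $52,500; third-degree assault $9,600; criminal trespass $6,400; identity theft $39,500.
Stacking rule: sum of all bases. $52,500 + $9,600 + $6,400 + $39,500 = $108,000.
No adjustment factors apply to this defendant.
$108,000 is within the $775,000 maximum.
$108,000 is at or above the $7,500 minimum.

$108,000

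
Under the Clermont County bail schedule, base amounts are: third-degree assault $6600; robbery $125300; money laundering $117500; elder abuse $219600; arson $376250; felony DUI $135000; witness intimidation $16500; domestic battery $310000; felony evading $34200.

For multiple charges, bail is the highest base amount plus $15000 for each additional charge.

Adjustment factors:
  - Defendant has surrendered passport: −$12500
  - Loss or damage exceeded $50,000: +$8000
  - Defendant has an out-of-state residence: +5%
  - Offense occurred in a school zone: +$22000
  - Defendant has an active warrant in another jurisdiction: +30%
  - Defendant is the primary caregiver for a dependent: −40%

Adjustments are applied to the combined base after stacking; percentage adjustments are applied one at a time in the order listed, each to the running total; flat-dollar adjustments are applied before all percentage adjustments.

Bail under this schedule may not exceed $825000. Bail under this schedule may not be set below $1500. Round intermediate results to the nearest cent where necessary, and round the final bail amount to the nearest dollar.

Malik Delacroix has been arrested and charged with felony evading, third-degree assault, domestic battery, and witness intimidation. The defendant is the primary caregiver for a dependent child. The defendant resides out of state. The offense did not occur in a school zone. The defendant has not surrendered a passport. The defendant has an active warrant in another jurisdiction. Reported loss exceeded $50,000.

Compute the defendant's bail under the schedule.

$297297

Base amounts from the schedule: felony evading $34200; third-degree assault $6600; domestic battery $310000; witness intimidation $16500.
Stacking rule: highest base plus $15000 per additional charge. Highest is domestic battery at $310000; 3 additional charges → +$45000. Combined base = $355000.
Loss or damage exceeded $50,000 (+$8000 flat): $355000 + $8000 = $363000.
Defendant has an out-of-state residence (+5%): $363000 × 1.05 = $381150.
Defendant has an active warrant in another jurisdiction (+30%): $381150 × 1.3 = $495495.
Defendant is the primary caregiver for a dependent (−40%): $495495 × 0.6 = $297297.
$297297 is within the $825000 maximum.
$297297 is at or above the $1500 minimum.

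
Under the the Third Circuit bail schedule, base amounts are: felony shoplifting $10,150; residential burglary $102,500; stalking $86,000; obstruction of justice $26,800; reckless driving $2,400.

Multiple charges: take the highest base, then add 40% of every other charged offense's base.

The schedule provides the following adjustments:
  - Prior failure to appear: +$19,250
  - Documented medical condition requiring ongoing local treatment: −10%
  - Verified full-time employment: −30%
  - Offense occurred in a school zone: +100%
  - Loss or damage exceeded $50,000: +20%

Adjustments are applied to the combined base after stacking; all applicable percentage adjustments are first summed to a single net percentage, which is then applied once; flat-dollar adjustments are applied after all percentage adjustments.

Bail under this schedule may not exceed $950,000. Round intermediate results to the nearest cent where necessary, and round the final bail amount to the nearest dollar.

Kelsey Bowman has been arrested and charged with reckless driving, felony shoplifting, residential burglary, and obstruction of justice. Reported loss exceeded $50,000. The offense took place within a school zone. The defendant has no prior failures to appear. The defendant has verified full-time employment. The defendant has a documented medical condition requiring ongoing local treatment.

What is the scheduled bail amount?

Base amounts from the schedule: reckless driving $2,400; felony shoplifting $10,150; residential burglary $102,500; obstruction of justice $26,800.
Stacking rule: highest base plus 40% of each additional charge. Highest is residential burglary at $102,500. Additional: $2,400 × 40% = $960; $10,150 × 40% = $4,060; $26,800 × 40% = $10,720. Combined base = $102,500 + $15,740 = $118,240.
Net percentage adjustment: −10% −30% +100% +20% = +80%. $118,240 × 1.8 = $212,832.
$212,832 is within the $950,000 maximum.

$212,832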